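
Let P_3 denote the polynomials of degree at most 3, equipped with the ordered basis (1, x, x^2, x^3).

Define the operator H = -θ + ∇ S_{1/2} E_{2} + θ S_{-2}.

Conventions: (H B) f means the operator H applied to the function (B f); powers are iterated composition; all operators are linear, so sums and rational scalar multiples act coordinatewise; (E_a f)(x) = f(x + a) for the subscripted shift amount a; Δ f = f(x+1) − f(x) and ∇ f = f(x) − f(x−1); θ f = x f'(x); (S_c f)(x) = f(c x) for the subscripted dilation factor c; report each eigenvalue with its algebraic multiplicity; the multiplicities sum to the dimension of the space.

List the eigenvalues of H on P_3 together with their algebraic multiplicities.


λ = -27 (multiplicity 1), λ = -3 (multiplicity 1), λ = 0 (multiplicity 1), λ = 6 (multiplicity 1)

image of 1: 0
image of x: -3x + 1/2
image of x^2: 6x^2 + (1/2)x + 7/4
image of x^3: -27x^3 + (3/8)x^2 + (21/8)x + 37/8
the matrix is upper triangular; its diagonal is (0, -3, 6, -27)
for a triangular matrix the eigenvalues are the diagonal entries, with algebraic multiplicity their repetition count


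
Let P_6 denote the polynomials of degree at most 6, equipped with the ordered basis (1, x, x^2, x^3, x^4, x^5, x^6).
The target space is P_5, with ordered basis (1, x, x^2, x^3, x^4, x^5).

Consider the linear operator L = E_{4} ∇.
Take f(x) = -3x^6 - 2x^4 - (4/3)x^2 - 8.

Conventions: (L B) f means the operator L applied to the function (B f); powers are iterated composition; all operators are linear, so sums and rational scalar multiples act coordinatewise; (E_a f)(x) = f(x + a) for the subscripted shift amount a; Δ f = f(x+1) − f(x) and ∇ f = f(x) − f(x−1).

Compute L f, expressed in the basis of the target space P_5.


g(x) = -18x^5 - 315x^4 - 2228x^3 - 7959x^2 - (43070/3)x - 31381/3

∇ f = -18x^5 + 45x^4 - 68x^3 + 57x^2 - (86/3)x + 19/3
E_{4} ∇ f = -18x^5 - 315x^4 - 2228x^3 - 7959x^2 - (43070/3)x - 31381/3


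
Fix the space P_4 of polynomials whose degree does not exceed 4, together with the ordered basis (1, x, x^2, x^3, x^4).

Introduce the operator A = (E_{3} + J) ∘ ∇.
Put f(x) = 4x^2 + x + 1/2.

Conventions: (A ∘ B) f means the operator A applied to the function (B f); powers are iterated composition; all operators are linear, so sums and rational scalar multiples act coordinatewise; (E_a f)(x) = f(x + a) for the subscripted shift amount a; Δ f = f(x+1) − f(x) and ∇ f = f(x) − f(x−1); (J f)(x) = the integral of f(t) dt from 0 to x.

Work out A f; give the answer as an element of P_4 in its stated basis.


the image equals g(x) = 4x^2 + 5x + 21

∇ f = 8x - 3
E_{3} ∇ f = 8x + 21
J ∇ f = 4x^2 - 3x
(E_{3} + J) ∇ f = 4x^2 + 5x + 21


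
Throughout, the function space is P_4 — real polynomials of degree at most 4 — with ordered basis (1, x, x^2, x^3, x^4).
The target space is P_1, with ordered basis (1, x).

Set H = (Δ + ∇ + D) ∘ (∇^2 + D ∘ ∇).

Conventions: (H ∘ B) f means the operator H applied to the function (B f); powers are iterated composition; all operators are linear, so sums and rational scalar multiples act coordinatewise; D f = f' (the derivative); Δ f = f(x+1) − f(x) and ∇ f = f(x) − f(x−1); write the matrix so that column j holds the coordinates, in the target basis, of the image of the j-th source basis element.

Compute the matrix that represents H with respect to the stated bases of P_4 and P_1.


image of 1: 0
image of x: 0
image of x^2: 0
image of x^3: 36
image of x^4: 144x - 108
each image's coordinates form column j of the matrix

the matrix is [[0, 0, 0, 36, -108]; [0, 0, 0, 0, 144]] (rows listed top to bottom)


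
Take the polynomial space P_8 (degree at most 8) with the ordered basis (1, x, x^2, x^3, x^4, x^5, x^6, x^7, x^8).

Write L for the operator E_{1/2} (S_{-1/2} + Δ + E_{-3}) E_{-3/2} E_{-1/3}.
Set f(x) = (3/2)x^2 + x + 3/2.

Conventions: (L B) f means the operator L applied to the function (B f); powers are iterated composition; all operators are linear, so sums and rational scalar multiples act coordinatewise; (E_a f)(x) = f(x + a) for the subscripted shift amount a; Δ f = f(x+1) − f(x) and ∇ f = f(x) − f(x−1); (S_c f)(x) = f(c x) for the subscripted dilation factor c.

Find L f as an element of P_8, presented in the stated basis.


g(x) = (15/8)x^2 - (51/8)x + 2857/96

E_{-1/3} f = (3/2)x^2 + 4/3
E_{-3/2} E_{-1/3} f = (3/2)x^2 - (9/2)x + 113/24
S_{-1/2} (E_{-3/2} E_{-1/3}) f = (3/8)x^2 + (9/4)x + 113/24
Δ (E_{-3/2} E_{-1/3}) f = 3x - 3
E_{-3} (E_{-3/2} E_{-1/3}) f = (3/2)x^2 - (27/2)x + 761/24
(S_{-1/2} + Δ + E_{-3}) (E_{-3/2} E_{-1/3}) f = (15/8)x^2 - (33/4)x + 401/12
E_{1/2} (S_{-1/2} + Δ + E_{-3}) (E_{-3/2} E_{-1/3}) f = (15/8)x^2 - (51/8)x + 2857/96


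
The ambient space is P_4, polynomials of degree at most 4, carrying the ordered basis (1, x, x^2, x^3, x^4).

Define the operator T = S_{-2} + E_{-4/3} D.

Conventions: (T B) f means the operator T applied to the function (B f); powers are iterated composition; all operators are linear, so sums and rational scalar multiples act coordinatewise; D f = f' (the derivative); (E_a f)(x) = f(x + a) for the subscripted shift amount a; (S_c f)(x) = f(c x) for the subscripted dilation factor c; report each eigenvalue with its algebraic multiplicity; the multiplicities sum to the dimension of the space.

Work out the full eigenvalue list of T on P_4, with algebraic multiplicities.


λ = -8 (multiplicity 1), λ = -2 (multiplicity 1), λ = 1 (multiplicity 1), λ = 4 (multiplicity 1), λ = 16 (multiplicity 1)

image of 1: 1
image of x: -2x + 1
image of x^2: 4x^2 + 2x - 8/3
image of x^3: -8x^3 + 3x^2 - 8x + 16/3
image of x^4: 16x^4 + 4x^3 - 16x^2 + (64/3)x - 256/27
the matrix is upper triangular; its diagonal is (1, -2, 4, -8, 16)
for a triangular matrix the eigenvalues are the diagonal entries, with algebraic multiplicity their repetition count


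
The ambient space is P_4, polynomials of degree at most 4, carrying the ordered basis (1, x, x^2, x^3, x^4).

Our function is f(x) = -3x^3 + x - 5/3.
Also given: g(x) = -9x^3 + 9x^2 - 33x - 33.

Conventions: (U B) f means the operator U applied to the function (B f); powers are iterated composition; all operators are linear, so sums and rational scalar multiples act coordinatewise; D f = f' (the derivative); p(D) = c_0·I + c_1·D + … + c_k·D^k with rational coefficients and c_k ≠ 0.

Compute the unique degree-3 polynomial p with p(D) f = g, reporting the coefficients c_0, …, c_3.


c_0 = 3, c_1 = -1, c_2 = 2, c_3 = 3/2

D^0 f = -3x^3 + x - 5/3
D^1 f = -9x^2 + 1
D^2 f = -18x
D^3 f = -18
matching coefficients of g against c_0 f + c_1 Df + … from the top degree down determines the c_i
solution: c_0 = 3, c_1 = -1, c_2 = 2, c_3 = 3/2


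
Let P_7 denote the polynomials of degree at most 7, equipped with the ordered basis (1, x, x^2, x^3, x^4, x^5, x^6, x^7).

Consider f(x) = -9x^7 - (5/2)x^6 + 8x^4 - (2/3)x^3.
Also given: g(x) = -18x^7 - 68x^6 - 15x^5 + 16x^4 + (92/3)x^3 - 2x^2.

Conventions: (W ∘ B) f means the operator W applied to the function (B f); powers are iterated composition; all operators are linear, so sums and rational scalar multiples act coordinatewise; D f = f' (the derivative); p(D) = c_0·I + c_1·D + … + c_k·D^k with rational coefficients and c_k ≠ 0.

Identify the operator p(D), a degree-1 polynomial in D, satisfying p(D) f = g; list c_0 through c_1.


D^0 f = -9x^7 - (5/2)x^6 + 8x^4 - (2/3)x^3
D^1 f = -63x^6 - 15x^5 + 32x^3 - 2x^2
matching coefficients of g against c_0 f + c_1 Df + … from the top degree down determines the c_i
solution: c_0 = 2, c_1 = 1

p(D) = 2·I + D, i.e. c_0 = 2, c_1 = 1


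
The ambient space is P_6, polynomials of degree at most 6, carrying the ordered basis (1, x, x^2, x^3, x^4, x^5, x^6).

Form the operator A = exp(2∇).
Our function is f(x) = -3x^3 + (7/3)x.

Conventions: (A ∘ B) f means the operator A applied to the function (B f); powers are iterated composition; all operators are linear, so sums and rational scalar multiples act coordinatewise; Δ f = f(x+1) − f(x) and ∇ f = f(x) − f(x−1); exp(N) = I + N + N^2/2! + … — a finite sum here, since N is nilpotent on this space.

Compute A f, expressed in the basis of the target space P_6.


order-1 term: -18x^2 + 18x - 4/3
order-2 term: -36x + 36
order-3 term: -24
the series for exp(2∇) f terminates at order 3
exp(2∇) f = -3x^3 - 18x^2 - (47/3)x + 32/3

the image equals g(x) = -3x^3 - 18x^2 - (47/3)x + 32/3


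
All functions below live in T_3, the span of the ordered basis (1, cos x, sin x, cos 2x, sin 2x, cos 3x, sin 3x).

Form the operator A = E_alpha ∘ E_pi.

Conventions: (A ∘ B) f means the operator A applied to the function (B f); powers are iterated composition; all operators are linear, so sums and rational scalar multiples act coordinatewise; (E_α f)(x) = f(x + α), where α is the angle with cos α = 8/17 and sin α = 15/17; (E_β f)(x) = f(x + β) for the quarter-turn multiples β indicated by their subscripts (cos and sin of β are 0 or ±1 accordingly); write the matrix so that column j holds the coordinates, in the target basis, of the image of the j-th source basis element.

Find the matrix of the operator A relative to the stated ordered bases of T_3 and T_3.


image of 1: 1
image of cos x: -(8/17)cos x + (15/17)sin x
image of sin x: -(15/17)cos x - (8/17)sin x
image of cos 2x: -(161/289)cos 2x - (240/289)sin 2x
image of sin 2x: (240/289)cos 2x - (161/289)sin 2x
image of cos 3x: (4888/4913)cos 3x - (495/4913)sin 3x
image of sin 3x: (495/4913)cos 3x + (4888/4913)sin 3x
each image's coordinates form column j of the matrix

the matrix is [[1, 0, 0, 0, 0, 0, 0]; [0, -8/17, -15/17, 0, 0, 0, 0]; [0, 15/17, -8/17, 0, 0, 0, 0]; [0, 0, 0, -161/289, 240/289, 0, 0]; [0, 0, 0, -240/289, -161/289, 0, 0]; [0, 0, 0, 0, 0, 4888/4913, 495/4913]; [0, 0, 0, 0, 0, -495/4913, 4888/4913]] (rows listed top to bottom)


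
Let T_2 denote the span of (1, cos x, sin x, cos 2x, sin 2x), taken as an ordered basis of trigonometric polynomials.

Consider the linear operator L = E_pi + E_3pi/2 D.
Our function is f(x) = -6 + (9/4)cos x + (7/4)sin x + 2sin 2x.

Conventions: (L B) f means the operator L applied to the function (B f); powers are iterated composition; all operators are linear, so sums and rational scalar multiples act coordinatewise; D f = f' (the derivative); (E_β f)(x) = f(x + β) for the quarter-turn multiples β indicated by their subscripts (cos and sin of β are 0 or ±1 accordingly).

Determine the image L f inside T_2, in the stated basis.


E_pi f = -6 - (9/4)cos x - (7/4)sin x + 2sin 2x
D f = (7/4)cos x - (9/4)sin x + 4cos 2x
E_3pi/2 D f = (9/4)cos x + (7/4)sin x - 4cos 2x
(E_pi + E_3pi/2 D) f = -6 - 4cos 2x + 2sin 2x

the result is g(x) = -6 - 4cos 2x + 2sin 2x


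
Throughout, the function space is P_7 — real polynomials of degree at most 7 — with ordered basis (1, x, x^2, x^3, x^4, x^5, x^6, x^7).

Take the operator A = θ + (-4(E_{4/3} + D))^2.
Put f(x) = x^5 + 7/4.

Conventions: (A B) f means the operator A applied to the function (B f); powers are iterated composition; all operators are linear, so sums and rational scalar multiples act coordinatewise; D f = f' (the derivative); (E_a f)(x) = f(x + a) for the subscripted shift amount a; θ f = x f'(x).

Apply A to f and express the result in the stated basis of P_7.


the result is g(x) = 21x^5 + (1120/3)x^4 + (20800/9)x^3 + (128000/27)x^2 + (450560/81)x + 653972/243

θ f = 5x^5
E_{4/3} f = x^5 + (20/3)x^4 + (160/9)x^3 + (640/27)x^2 + (1280/81)x + 5797/972
D f = 5x^4
(E_{4/3} + D) f = x^5 + (35/3)x^4 + (160/9)x^3 + (640/27)x^2 + (1280/81)x + 5797/972
(-4(E_{4/3} + D)) f = -4x^5 - (140/3)x^4 - (640/9)x^3 - (2560/27)x^2 - (5120/81)x - 5797/243
E_{4/3} (-4(E_{4/3} + D)) f = -4x^5 - (220/3)x^4 - (3520/9)x^3 - (26240/27)x^2 - (97280/81)x - 148133/243
D (-4(E_{4/3} + D)) f = -20x^4 - (560/3)x^3 - (640/3)x^2 - (5120/27)x - 5120/81
(E_{4/3} + D) (-4(E_{4/3} + D)) f = -4x^5 - (280/3)x^4 - (5200/9)x^3 - (32000/27)x^2 - (112640/81)x - 163493/243
(-4(E_{4/3} + D)) (-4(E_{4/3} + D)) f = 16x^5 + (1120/3)x^4 + (20800/9)x^3 + (128000/27)x^2 + (450560/81)x + 653972/243
(θ + (-4(E_{4/3} + D))^2) f = 21x^5 + (1120/3)x^4 + (20800/9)x^3 + (128000/27)x^2 + (450560/81)x + 653972/243


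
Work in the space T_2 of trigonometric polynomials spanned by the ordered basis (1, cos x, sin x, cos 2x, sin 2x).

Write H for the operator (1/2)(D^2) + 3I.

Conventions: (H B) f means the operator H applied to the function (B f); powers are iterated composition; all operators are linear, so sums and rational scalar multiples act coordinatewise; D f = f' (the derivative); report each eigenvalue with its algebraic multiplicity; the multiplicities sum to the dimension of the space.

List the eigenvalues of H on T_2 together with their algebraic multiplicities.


image of 1: 3
image of cos x: (5/2)cos x
image of sin x: (5/2)sin x
image of cos 2x: cos 2x
image of sin 2x: sin 2x
the matrix is diagonal; its diagonal is (3, 5/2, 5/2, 1, 1)
for a triangular matrix the eigenvalues are the diagonal entries, with algebraic multiplicity their repetition count

λ = 1 (multiplicity 2), λ = 5/2 (multiplicity 2), λ = 3 (multiplicity 1)


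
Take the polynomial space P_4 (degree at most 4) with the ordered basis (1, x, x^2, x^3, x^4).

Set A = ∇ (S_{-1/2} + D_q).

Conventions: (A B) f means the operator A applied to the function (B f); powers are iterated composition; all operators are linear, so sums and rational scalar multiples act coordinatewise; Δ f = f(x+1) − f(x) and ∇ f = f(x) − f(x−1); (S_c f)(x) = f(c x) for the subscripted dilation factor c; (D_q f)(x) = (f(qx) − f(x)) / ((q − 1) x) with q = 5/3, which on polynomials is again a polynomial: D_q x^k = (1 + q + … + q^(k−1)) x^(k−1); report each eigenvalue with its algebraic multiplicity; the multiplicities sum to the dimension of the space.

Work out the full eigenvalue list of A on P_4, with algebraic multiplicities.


image of 1: 0
image of x: -1/2
image of x^2: (1/2)x + 29/12
image of x^3: -(3/8)x^2 + (811/72)x - 401/72
image of x^4: (1/4)x^3 + (2149/72)x^2 - (1079/36)x + 4325/432
the matrix is upper triangular; its diagonal is (0, 0, 0, 0, 0)
for a triangular matrix the eigenvalues are the diagonal entries, with algebraic multiplicity their repetition count

λ = 0 (multiplicity 5)


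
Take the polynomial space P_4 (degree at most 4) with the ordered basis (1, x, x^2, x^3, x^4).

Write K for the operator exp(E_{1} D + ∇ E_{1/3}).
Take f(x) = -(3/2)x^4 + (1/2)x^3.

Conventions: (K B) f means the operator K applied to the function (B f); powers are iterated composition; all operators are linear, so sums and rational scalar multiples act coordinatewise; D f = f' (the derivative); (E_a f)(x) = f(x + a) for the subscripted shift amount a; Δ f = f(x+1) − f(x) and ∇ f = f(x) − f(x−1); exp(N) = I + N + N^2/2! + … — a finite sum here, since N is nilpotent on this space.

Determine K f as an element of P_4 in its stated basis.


order-1 term: -12x^3 - 12x^2 - (35/2)x - 73/18
order-2 term: -36x^2 - 54x - 95/2
order-3 term: -48x - 56
order-4 term: -24
the series for exp(E_{1} D + ∇ E_{1/3}) f terminates at order 4
exp(E_{1} D + ∇ E_{1/3}) f = -(3/2)x^4 - (23/2)x^3 - 48x^2 - (239/2)x - 1184/9

the result is g(x) = -(3/2)x^4 - (23/2)x^3 - 48x^2 - (239/2)x - 1184/9


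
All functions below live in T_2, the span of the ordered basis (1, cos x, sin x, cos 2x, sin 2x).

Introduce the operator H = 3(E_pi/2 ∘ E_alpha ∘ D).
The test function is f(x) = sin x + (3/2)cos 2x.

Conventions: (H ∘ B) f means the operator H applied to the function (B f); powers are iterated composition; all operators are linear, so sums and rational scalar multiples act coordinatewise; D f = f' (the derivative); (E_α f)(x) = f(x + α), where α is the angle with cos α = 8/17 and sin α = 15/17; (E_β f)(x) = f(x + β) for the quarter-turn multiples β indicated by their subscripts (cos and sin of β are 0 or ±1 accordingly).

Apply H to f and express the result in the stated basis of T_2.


the result is g(x) = -(45/17)cos x - (24/17)sin x + (2160/289)cos 2x - (1449/289)sin 2x

D f = cos x - 3sin 2x
E_alpha D f = (8/17)cos x - (15/17)sin x - (720/289)cos 2x + (483/289)sin 2x
E_pi/2 (E_alpha ∘ D) f = -(15/17)cos x - (8/17)sin x + (720/289)cos 2x - (483/289)sin 2x
(3(E_pi/2 ∘ E_alpha ∘ D)) f = -(45/17)cos x - (24/17)sin x + (2160/289)cos 2x - (1449/289)sin 2x


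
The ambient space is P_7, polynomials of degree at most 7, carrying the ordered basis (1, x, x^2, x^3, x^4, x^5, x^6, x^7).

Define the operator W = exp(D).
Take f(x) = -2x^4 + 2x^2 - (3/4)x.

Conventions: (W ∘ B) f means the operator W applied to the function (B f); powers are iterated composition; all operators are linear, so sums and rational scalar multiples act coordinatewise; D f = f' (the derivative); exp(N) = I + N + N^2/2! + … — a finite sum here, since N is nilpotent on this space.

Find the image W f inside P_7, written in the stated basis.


order-1 term: -8x^3 + 4x - 3/4
order-2 term: -12x^2 + 2
order-3 term: -8x
order-4 term: -2
the series for exp(D) f terminates at order 4
exp(D) f = -2x^4 - 8x^3 - 10x^2 - (19/4)x - 3/4

the image equals g(x) = -2x^4 - 8x^3 - 10x^2 - (19/4)x - 3/4


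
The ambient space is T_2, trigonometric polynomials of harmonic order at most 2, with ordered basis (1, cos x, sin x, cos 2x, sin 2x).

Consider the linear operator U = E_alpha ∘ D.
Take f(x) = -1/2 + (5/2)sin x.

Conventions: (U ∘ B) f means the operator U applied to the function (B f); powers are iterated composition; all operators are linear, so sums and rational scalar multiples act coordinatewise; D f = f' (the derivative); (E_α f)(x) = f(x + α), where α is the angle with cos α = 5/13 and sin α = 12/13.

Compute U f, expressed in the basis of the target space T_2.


D f = (5/2)cos x
E_alpha D f = (25/26)cos x - (30/13)sin x

the image equals g(x) = (25/26)cos x - (30/13)sin x


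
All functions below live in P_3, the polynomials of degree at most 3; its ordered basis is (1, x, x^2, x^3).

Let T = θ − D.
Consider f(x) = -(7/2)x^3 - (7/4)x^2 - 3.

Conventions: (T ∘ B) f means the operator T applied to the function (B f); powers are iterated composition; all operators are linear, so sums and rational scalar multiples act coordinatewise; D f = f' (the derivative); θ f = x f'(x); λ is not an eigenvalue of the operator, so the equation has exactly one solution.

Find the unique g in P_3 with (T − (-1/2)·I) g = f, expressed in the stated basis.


the image equals g(x) = -x^3 - (19/10)x^2 - (38/15)x - 166/15

write g with unknown coordinates in the stated basis and equate coefficients in (T − (-1/2)·I) g = f
solving from the highest basis element down gives g = -x^3 - (19/10)x^2 - (38/15)x - 166/15
check: T g = -3x^3 - (4/5)x^2 + (19/15)x + 38/15
so T g − (-1/2)·g = -(7/2)x^3 - (7/4)x^2 - 3 = f ✓


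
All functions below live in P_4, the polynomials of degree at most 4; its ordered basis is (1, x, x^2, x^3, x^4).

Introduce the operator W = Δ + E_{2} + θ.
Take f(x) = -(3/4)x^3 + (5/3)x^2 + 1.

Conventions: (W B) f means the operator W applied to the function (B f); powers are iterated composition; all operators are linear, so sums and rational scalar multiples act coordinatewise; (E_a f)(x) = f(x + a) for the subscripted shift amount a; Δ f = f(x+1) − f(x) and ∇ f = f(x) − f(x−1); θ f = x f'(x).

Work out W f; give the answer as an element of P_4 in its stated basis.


Δ f = -(9/4)x^2 + (13/12)x + 11/12
E_{2} f = -(3/4)x^3 - (17/6)x^2 - (7/3)x + 5/3
θ f = -(9/4)x^3 + (10/3)x^2
(Δ + E_{2} + θ) f = -3x^3 - (7/4)x^2 - (5/4)x + 31/12

g(x) = -3x^3 - (7/4)x^2 - (5/4)x + 31/12


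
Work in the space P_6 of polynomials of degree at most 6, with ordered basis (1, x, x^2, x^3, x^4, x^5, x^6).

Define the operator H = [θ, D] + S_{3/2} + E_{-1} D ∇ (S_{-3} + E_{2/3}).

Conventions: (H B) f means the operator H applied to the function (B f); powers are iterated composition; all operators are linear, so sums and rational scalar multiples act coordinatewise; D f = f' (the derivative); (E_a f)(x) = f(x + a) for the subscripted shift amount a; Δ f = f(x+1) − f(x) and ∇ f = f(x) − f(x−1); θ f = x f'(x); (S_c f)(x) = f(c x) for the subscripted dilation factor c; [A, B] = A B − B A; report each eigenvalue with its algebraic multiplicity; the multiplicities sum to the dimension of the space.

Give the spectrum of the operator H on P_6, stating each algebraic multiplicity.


λ = 1 (multiplicity 1), λ = 3/2 (multiplicity 1), λ = 9/4 (multiplicity 1), λ = 27/8 (multiplicity 1), λ = 81/16 (multiplicity 1), λ = 243/32 (multiplicity 1), λ = 729/64 (multiplicity 1)

image of 1: 1
image of x: (3/2)x - 1
image of x^2: (9/4)x^2 - 2x + 20
image of x^3: (27/8)x^3 - 3x^2 - 156x + 238
image of x^4: (81/16)x^4 - 4x^3 + 984x^2 - 2936x + 6832/3
image of x^5: (243/32)x^5 - 5x^4 - 4840x^3 + 21820x^2 - (101920/3)x + 491650/27
image of x^6: (729/64)x^6 - 6x^5 + 21900x^4 - 131320x^3 + 306320x^2 - (2953300/9)x + 3661720/27
the matrix is upper triangular; its diagonal is (1, 3/2, 9/4, 27/8, 81/16, 243/32, 729/64)
for a triangular matrix the eigenvalues are the diagonal entries, with algebraic multiplicity their repetition count


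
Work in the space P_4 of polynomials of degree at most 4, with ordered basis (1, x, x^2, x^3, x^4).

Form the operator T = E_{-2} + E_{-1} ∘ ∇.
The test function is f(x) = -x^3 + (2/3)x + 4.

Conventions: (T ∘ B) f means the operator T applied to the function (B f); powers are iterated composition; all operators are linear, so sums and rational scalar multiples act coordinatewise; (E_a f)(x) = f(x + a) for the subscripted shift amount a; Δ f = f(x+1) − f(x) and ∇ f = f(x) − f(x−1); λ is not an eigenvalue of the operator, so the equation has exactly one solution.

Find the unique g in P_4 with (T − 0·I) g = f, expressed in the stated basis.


write g with unknown coordinates in the stated basis and equate coefficients in (T − 0·I) g = f
solving from the highest basis element down gives g = -x^3 - 3x^2 - (7/3)x + 11/3
check: T g = -x^3 + (2/3)x + 4
so T g − 0·g = -x^3 + (2/3)x + 4 = f ✓

g(x) = -x^3 - 3x^2 - (7/3)x + 11/3


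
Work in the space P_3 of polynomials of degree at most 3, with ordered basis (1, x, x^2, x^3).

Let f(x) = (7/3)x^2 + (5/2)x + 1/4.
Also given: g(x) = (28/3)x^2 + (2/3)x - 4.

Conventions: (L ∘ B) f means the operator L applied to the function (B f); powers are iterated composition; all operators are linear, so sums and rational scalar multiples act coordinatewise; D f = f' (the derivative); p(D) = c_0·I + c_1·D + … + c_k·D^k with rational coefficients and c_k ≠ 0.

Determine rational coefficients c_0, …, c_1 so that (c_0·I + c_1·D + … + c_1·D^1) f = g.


c_0 = 4, c_1 = -2

D^0 f = (7/3)x^2 + (5/2)x + 1/4
D^1 f = (14/3)x + 5/2
matching coefficients of g against c_0 f + c_1 Df + … from the top degree down determines the c_i
solution: c_0 = 4, c_1 = -2


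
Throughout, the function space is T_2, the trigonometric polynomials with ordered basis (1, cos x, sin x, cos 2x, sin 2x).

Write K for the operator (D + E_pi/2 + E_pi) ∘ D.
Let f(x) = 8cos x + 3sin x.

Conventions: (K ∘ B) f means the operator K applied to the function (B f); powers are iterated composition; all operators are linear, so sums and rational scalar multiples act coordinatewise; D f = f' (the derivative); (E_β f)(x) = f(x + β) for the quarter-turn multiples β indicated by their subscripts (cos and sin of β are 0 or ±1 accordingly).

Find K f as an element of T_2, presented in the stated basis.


D f = 3cos x - 8sin x
D D f = -8cos x - 3sin x
E_pi/2 D f = -8cos x - 3sin x
E_pi D f = -3cos x + 8sin x
(D + E_pi/2 + E_pi) D f = -19cos x + 2sin x

the image equals g(x) = -19cos x + 2sin x


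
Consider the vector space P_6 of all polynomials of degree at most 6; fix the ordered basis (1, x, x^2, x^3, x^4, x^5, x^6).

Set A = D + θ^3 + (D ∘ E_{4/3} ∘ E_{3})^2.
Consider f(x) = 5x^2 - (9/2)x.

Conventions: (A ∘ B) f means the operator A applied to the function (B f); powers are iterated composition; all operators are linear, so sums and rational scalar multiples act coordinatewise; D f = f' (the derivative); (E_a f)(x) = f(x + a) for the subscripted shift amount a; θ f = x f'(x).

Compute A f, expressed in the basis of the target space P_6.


D f = 10x - 9/2
θ f = 10x^2 - (9/2)x
θ θ f = 20x^2 - (9/2)x
θ θ θ f = 40x^2 - (9/2)x
E_{3} f = 5x^2 + (51/2)x + 63/2
E_{4/3} E_{3} f = 5x^2 + (233/6)x + 1339/18
D E_{4/3} E_{3} f = 10x + 233/6
E_{3} (D ∘ E_{4/3} ∘ E_{3}) f = 10x + 413/6
E_{4/3} E_{3} (D ∘ E_{4/3} ∘ E_{3}) f = 10x + 493/6
D E_{4/3} E_{3} (D ∘ E_{4/3} ∘ E_{3}) f = 10
(D + θ^3 + (D ∘ E_{4/3} ∘ E_{3})^2) f = 40x^2 + (11/2)x + 11/2

g(x) = 40x^2 + (11/2)x + 11/2


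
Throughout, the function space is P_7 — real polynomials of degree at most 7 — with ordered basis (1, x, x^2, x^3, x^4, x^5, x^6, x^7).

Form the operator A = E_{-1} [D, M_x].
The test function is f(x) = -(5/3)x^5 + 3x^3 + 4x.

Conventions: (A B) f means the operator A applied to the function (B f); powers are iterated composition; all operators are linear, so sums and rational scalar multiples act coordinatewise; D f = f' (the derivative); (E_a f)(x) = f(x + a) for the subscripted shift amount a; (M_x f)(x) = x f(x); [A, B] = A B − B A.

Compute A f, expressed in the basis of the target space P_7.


M_x f = -(5/3)x^6 + 3x^4 + 4x^2
D M_x f = -10x^5 + 12x^3 + 8x
D f = -(25/3)x^4 + 9x^2 + 4
M_x D f = -(25/3)x^5 + 9x^3 + 4x
[D, M_x] f = -(5/3)x^5 + 3x^3 + 4x
E_{-1} [D, M_x] f = -(5/3)x^5 + (25/3)x^4 - (41/3)x^3 + (23/3)x^2 + (14/3)x - 16/3

the image equals g(x) = -(5/3)x^5 + (25/3)x^4 - (41/3)x^3 + (23/3)x^2 + (14/3)x - 16/3


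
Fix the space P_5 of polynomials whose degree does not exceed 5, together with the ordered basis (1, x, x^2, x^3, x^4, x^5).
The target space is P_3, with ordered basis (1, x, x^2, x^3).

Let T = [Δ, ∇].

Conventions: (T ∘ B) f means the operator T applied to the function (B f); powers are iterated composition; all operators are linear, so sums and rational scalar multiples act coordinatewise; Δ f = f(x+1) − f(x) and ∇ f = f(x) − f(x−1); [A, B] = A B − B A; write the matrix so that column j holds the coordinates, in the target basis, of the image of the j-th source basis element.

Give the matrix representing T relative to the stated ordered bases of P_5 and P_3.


the matrix is [[0, 0, 0, 0, 0, 0]; [0, 0, 0, 0, 0, 0]; [0, 0, 0, 0, 0, 0]; [0, 0, 0, 0, 0, 0]] (rows listed top to bottom)

image of 1: 0
image of x: 0
image of x^2: 0
image of x^3: 0
image of x^4: 0
image of x^5: 0
each image's coordinates form column j of the matrix


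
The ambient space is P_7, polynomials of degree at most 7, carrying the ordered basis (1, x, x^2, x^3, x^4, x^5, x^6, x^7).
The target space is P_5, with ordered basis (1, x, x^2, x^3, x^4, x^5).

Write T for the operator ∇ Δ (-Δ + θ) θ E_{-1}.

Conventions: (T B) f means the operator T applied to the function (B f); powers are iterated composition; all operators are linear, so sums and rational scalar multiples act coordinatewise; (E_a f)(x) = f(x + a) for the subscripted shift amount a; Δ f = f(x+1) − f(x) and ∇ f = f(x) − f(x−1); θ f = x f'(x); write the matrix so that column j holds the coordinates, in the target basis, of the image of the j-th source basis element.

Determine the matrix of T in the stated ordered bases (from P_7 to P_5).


the matrix is [[0, 0, 8, -42, 104, -330, 852, -2254]; [0, 0, 0, 54, -312, 970, -3300, 9506]; [0, 0, 0, 0, 192, -1260, 4680, -17430]; [0, 0, 0, 0, 0, 500, -3720, 16030]; [0, 0, 0, 0, 0, 0, 1080, -9030]; [0, 0, 0, 0, 0, 0, 0, 2058]] (rows listed top to bottom)

image of 1: 0
image of x: 0
image of x^2: 8
image of x^3: 54x - 42
image of x^4: 192x^2 - 312x + 104
image of x^5: 500x^3 - 1260x^2 + 970x - 330
image of x^6: 1080x^4 - 3720x^3 + 4680x^2 - 3300x + 852
image of x^7: 2058x^5 - 9030x^4 + 16030x^3 - 17430x^2 + 9506x - 2254
each image's coordinates form column j of the matrix


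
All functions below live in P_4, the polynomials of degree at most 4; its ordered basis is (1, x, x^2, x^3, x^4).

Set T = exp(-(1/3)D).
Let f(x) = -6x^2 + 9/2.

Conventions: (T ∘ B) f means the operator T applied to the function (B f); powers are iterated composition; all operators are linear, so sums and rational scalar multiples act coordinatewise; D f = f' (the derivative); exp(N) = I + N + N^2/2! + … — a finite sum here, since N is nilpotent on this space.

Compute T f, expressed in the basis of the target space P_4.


order-1 term: 4x
order-2 term: -2/3
the series for exp(-(1/3)D) f terminates at order 2
exp(-(1/3)D) f = -6x^2 + 4x + 23/6

g(x) = -6x^2 + 4x + 23/6


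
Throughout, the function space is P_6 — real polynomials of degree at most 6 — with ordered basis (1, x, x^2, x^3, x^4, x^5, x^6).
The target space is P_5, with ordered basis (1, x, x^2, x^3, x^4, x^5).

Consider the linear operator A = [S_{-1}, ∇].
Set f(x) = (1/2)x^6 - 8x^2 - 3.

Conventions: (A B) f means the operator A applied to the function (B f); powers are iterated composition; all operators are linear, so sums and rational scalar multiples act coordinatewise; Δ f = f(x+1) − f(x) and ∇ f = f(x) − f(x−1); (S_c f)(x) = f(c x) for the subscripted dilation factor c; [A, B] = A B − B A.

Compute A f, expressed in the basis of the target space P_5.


the result is g(x) = -6x^5 - 20x^3 + 26x

∇ f = 3x^5 - (15/2)x^4 + 10x^3 - (15/2)x^2 - 13x + 15/2
S_{-1} ∇ f = -3x^5 - (15/2)x^4 - 10x^3 - (15/2)x^2 + 13x + 15/2
S_{-1} f = (1/2)x^6 - 8x^2 - 3
∇ S_{-1} f = 3x^5 - (15/2)x^4 + 10x^3 - (15/2)x^2 - 13x + 15/2
[S_{-1}, ∇] f = -6x^5 - 20x^3 + 26x


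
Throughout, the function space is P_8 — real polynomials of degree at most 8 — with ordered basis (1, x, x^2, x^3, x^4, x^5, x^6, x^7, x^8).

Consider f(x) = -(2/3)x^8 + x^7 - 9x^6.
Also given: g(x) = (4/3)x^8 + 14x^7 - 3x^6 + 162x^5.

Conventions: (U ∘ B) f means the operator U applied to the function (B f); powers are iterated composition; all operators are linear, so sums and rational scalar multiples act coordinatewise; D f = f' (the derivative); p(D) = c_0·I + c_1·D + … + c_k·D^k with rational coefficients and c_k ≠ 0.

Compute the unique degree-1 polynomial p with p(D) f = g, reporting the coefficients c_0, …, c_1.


p(D) = -2·I − 3·D, i.e. c_0 = -2, c_1 = -3

D^0 f = -(2/3)x^8 + x^7 - 9x^6
D^1 f = -(16/3)x^7 + 7x^6 - 54x^5
matching coefficients of g against c_0 f + c_1 Df + … from the top degree down determines the c_i
solution: c_0 = -2, c_1 = -3


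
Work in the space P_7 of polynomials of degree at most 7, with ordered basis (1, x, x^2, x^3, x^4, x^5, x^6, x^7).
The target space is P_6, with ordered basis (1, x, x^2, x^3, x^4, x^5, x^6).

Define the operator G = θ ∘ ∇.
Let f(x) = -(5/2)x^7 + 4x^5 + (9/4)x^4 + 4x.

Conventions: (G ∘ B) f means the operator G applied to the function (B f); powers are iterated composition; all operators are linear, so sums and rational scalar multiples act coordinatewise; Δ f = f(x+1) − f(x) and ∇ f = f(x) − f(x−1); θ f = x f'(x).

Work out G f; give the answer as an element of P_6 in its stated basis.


the image equals g(x) = -105x^6 + (525/2)x^5 - 270x^4 + (339/2)x^3 - 52x^2 + (13/2)x

∇ f = -(35/2)x^6 + (105/2)x^5 - (135/2)x^4 + (113/2)x^3 - 26x^2 + (13/2)x + 13/4
θ ∇ f = -105x^6 + (525/2)x^5 - 270x^4 + (339/2)x^3 - 52x^2 + (13/2)x


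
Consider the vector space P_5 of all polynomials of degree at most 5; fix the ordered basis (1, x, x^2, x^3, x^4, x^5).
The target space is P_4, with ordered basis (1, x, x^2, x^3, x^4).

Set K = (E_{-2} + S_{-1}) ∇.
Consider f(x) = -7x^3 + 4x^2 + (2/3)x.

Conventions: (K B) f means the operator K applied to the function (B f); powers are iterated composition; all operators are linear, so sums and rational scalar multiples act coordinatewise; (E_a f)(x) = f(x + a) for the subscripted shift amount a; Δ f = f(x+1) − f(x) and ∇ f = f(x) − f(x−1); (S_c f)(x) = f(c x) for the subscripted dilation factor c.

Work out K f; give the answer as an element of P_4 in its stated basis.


the image equals g(x) = -42x^2 + 84x - 488/3

∇ f = -21x^2 + 29x - 31/3
E_{-2} ∇ f = -21x^2 + 113x - 457/3
S_{-1} ∇ f = -21x^2 - 29x - 31/3
(E_{-2} + S_{-1}) ∇ f = -42x^2 + 84x - 488/3


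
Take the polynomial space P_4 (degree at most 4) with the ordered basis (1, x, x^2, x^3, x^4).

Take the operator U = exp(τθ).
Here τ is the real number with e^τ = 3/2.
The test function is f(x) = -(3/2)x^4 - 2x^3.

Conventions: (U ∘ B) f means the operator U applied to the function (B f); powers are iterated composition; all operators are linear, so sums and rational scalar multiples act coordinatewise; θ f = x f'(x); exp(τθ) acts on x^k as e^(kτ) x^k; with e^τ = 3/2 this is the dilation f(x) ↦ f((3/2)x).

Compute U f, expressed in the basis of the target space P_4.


exp(τθ) x^k = e^(kτ) x^k; with e^τ = 3/2 this sends x^k to (3/2)^k x^k
x^3 ↦ 27/8 x^3
x^4 ↦ 81/16 x^4
applying this coordinatewise to f: exp(τθ) f = -(243/32)x^4 - (27/4)x^3

the image equals g(x) = -(243/32)x^4 - (27/4)x^3


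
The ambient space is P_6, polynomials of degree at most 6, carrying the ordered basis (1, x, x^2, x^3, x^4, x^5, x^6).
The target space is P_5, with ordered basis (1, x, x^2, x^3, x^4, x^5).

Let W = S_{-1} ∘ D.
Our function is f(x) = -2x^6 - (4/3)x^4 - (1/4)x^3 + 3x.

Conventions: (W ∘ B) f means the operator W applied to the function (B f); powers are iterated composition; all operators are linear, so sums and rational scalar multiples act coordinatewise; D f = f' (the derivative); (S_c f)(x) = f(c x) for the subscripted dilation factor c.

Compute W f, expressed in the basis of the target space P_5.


D f = -12x^5 - (16/3)x^3 - (3/4)x^2 + 3
S_{-1} D f = 12x^5 + (16/3)x^3 - (3/4)x^2 + 3

the result is g(x) = 12x^5 + (16/3)x^3 - (3/4)x^2 + 3


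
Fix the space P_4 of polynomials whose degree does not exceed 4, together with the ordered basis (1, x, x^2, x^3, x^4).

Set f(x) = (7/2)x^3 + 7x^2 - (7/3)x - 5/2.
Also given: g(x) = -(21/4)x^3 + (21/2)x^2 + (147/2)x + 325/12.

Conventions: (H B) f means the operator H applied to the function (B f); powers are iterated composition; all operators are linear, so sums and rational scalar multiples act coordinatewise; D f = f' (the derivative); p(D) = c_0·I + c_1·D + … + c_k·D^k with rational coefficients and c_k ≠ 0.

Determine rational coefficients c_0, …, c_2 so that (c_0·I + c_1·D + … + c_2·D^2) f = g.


D^0 f = (7/2)x^3 + 7x^2 - (7/3)x - 5/2
D^1 f = (21/2)x^2 + 14x - 7/3
D^2 f = 21x + 14
matching coefficients of g against c_0 f + c_1 Df + … from the top degree down determines the c_i
solution: c_0 = -3/2, c_1 = 2, c_2 = 2

p(D) = -(3/2)·I + 2·D + 2·D^2, i.e. c_0 = -3/2, c_1 = 2, c_2 = 2


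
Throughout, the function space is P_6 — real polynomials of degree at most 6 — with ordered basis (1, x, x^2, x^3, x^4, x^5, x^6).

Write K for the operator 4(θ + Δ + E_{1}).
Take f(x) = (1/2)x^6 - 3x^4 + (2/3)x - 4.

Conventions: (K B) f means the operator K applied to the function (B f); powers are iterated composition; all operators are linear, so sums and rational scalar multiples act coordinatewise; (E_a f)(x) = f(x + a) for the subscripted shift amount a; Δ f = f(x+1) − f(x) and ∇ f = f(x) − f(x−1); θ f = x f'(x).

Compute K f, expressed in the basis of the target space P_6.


θ f = 3x^6 - 12x^4 + (2/3)x
Δ f = 3x^5 + (15/2)x^4 - 2x^3 - (21/2)x^2 - 9x - 11/6
E_{1} f = (1/2)x^6 + 3x^5 + (9/2)x^4 - 2x^3 - (21/2)x^2 - (25/3)x - 35/6
(θ + Δ + E_{1}) f = (7/2)x^6 + 6x^5 - 4x^3 - 21x^2 - (50/3)x - 23/3
(4(θ + Δ + E_{1})) f = 14x^6 + 24x^5 - 16x^3 - 84x^2 - (200/3)x - 92/3

the image equals g(x) = 14x^6 + 24x^5 - 16x^3 - 84x^2 - (200/3)x - 92/3


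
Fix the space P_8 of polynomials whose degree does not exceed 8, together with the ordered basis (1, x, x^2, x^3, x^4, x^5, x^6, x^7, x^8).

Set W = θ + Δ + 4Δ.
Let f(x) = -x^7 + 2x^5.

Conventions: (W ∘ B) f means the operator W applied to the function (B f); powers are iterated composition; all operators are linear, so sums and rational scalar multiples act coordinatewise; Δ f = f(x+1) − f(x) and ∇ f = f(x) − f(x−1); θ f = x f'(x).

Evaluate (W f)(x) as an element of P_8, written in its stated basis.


θ f = -7x^7 + 10x^5
Δ f = -7x^6 - 21x^5 - 25x^4 - 15x^3 - x^2 + 3x + 1
Δ f = -7x^6 - 21x^5 - 25x^4 - 15x^3 - x^2 + 3x + 1
(4Δ) f = -28x^6 - 84x^5 - 100x^4 - 60x^3 - 4x^2 + 12x + 4
(θ + Δ + 4Δ) f = -7x^7 - 35x^6 - 95x^5 - 125x^4 - 75x^3 - 5x^2 + 15x + 5

g(x) = -7x^7 - 35x^6 - 95x^5 - 125x^4 - 75x^3 - 5x^2 + 15x + 5


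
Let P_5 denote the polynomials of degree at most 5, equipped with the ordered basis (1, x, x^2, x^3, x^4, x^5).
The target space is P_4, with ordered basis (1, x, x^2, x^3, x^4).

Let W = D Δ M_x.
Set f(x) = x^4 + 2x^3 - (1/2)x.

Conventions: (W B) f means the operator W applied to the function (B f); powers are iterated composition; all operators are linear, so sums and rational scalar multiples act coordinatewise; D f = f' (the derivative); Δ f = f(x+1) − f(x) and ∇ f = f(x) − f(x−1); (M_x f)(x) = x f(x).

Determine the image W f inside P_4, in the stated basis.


M_x f = x^5 + 2x^4 - (1/2)x^2
Δ M_x f = 5x^4 + 18x^3 + 22x^2 + 12x + 5/2
D (Δ M_x) f = 20x^3 + 54x^2 + 44x + 12

g(x) = 20x^3 + 54x^2 + 44x + 12


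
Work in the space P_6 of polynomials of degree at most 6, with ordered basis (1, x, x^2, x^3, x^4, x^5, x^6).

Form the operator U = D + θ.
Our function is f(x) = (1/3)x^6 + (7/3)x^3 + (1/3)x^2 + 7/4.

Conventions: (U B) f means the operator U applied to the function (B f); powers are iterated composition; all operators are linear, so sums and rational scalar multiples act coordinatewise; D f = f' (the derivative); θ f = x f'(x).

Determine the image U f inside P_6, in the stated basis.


g(x) = 2x^6 + 2x^5 + 7x^3 + (23/3)x^2 + (2/3)x

D f = 2x^5 + 7x^2 + (2/3)x
θ f = 2x^6 + 7x^3 + (2/3)x^2
(D + θ) f = 2x^6 + 2x^5 + 7x^3 + (23/3)x^2 + (2/3)x


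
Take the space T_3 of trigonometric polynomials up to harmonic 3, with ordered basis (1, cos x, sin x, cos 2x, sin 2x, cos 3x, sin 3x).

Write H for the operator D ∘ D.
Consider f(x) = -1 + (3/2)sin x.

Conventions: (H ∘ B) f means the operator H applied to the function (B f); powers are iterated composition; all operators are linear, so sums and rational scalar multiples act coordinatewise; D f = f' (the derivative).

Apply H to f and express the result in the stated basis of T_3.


g(x) = -(3/2)sin x

D f = (3/2)cos x
D D f = -(3/2)sin x


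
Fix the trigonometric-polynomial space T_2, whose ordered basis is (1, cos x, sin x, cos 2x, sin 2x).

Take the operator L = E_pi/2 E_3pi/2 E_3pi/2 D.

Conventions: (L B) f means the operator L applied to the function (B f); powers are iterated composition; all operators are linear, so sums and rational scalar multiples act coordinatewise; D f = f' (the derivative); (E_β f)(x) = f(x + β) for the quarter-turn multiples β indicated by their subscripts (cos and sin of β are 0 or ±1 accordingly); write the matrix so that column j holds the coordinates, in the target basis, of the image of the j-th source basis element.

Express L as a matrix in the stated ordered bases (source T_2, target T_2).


image of 1: 0
image of cos x: cos x
image of sin x: sin x
image of cos 2x: 2sin 2x
image of sin 2x: -2cos 2x
each image's coordinates form column j of the matrix

the matrix is [[0, 0, 0, 0, 0]; [0, 1, 0, 0, 0]; [0, 0, 1, 0, 0]; [0, 0, 0, 0, -2]; [0, 0, 0, 2, 0]] (rows listed top to bottom)


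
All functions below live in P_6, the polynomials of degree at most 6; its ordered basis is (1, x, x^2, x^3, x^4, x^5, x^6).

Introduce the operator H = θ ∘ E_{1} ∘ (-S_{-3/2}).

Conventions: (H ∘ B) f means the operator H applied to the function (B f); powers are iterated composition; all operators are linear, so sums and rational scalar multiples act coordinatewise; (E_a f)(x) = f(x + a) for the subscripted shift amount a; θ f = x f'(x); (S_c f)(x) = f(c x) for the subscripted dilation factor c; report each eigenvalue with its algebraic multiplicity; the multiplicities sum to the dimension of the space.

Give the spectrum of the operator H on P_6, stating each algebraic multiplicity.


λ = -2187/32 (multiplicity 1), λ = -81/4 (multiplicity 1), λ = -9/2 (multiplicity 1), λ = 0 (multiplicity 1), λ = 3/2 (multiplicity 1), λ = 81/8 (multiplicity 1), λ = 1215/32 (multiplicity 1)

image of 1: 0
image of x: (3/2)x
image of x^2: -(9/2)x^2 - (9/2)x
image of x^3: (81/8)x^3 + (81/4)x^2 + (81/8)x
image of x^4: -(81/4)x^4 - (243/4)x^3 - (243/4)x^2 - (81/4)x
image of x^5: (1215/32)x^5 + (1215/8)x^4 + (3645/16)x^3 + (1215/8)x^2 + (1215/32)x
image of x^6: -(2187/32)x^6 - (10935/32)x^5 - (10935/16)x^4 - (10935/16)x^3 - (10935/32)x^2 - (2187/32)x
the matrix is upper triangular; its diagonal is (0, 3/2, -9/2, 81/8, -81/4, 1215/32, -2187/32)
for a triangular matrix the eigenvalues are the diagonal entries, with algebraic multiplicity their repetition count
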